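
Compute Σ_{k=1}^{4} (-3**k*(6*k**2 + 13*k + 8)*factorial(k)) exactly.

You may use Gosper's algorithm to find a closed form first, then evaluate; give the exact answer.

Σ = -320751

Ratio r(k) = 3*(6*k**3 + 31*k**2 + 52*k + 27)/(6*k**2 + 13*k + 8).
Take A(k)=3*k + 3, B(k)=1, C(k)=k**2 + 13*k/6 + 4/3.
Key eq: (3*k + 3)·f(k+1) = (1)·f(k) + (k**2 + 13*k/6 + 4/3).
deg f ≤ 1 (via 1,0,2).
Match coefficients ⇒ f(k) = (2*k + 1)/6.
Certificate R = B(k−1)f/C = (2*k + 1)/(6*k**2 + 13*k + 8) gives s_k = -3**k*(2*k + 1)*factorial(k).
Check: Δs_k = -3**k*(6*k**2 + 13*k + 8)*factorial(k). ✓
Σ_(k=1)^(4) t_k = s_(5) − s_(1) = -320760 − (-9) = -320751.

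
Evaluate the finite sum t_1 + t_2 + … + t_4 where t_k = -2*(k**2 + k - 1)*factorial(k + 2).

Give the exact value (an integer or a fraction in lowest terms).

Step 1: r(k) = (k + 3)*(k + (k + 1)**2)/(k**2 + k - 1).
Gosper form: A/B · C(k+1)/C(k) with A=k + 3, B=1, C=k**2 + k - 1.
Key eq: (k + 3)·f(k+1) = (1)·f(k) + (k**2 + k - 1).
Degrees (1,0,2) ⇒ d ≤ 1.
Solve for f: f(k) = k - 2 (degree 1 ≤ 1).
Get s_k = R·t_k = -2*(k - 2)*factorial(k + 2) with R(k) = B(k−1)f(k)/C(k) = (k - 2)/(k**2 + k - 1).
Verify: -2*(k**2 + k - 1)*factorial(k + 2) matches t_k.
Sum = s_(5) − s_(1); s_(5) = -30240, s_(1) = 12 ⇒ -30252.

Σ = -30252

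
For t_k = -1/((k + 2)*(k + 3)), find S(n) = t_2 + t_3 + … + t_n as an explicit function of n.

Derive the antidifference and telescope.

S(n) = (1 - n)/(4*(n + 3))

t_(k+1)/t_k = (k + 2)/(k + 4).
A = k + 2, B = k + 4, C = 1.
Set up (k + 2)·f(k+1) − (k + 3)·f(k) − (1) = 0.
From deg A=1, deg B=1, deg C=0: d=1.
Coefficient equations give f(k) = k/2.
R(k) = B(k−1)·f(k)/C(k) = k*(k + 3)/2; s_k = R·t_k = -k/(2*k + 4).
Check: Δs_k = -1/(k**2 + 5*k + 6). ✓
Evaluate: s_(n+1) = (-n - 1)/(2*(n + 3)); subtract s_(2) = -1/4 ⇒ S(n) = (1 - n)/(4*(n + 3)).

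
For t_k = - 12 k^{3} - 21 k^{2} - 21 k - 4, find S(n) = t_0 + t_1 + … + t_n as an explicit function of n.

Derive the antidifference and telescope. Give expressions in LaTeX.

S(n) = - 3 n^{4} - 13 n^{3} - 24 n^{2} - 18 n - 4

Compute t_(k+1)/t_k: get (12*k**3 + 57*k**2 + 99*k + 58)/(12*k**3 + 21*k**2 + 21*k + 4).
Factor: A=1; B=1; C=k**3 + 7*k**2/4 + 7*k/4 + 1/3.
Solve (1)·f(k+1) − (1)·f(k) = k**3 + 7*k**2/4 + 7*k/4 + 1/3.
Degrees (0,0,3) ⇒ d ≤ 4.
Solving with deg f ≤ 4: f(k) = k*(3*k**3 + k**2 + 3*k - 3)/12.
Get s_k = R·t_k = k*(-3*k**3 - k**2 - 3*k + 3) with R(k) = B(k−1)f(k)/C(k) = k*(3*k**3 + k**2 + 3*k - 3)/(12*k**3 + 21*k**2 + 21*k + 4).
Verify: -12*k**3 - 21*k**2 - 21*k - 4 matches t_k.
Evaluate: s_(n+1) = -3*n**4 - 13*n**3 - 24*n**2 - 18*n - 4; subtract s_(0) = 0 ⇒ S(n) = -3*n**4 - 13*n**3 - 24*n**2 - 18*n - 4.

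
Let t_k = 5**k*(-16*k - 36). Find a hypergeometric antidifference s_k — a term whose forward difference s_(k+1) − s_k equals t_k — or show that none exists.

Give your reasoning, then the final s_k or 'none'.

s_k = -4*5**k*(k + 1)

Step 1: r(k) = 5*(4*k + 13)/(4*k + 9).
A = 5, B = 1, C = k + 9/4.
Solve (5)·f(k+1) − (1)·f(k) = k + 9/4.
d = 1 from the (0,0,1) case.
Solving with deg f ≤ 1: f(k) = (k + 1)/4.
R(k) = B(k−1)·f(k)/C(k) = (k + 1)/(4*k + 9); s_k = R·t_k = -4*5**k*(k + 1).
Δs = 5**k*(-16*k - 36), as required.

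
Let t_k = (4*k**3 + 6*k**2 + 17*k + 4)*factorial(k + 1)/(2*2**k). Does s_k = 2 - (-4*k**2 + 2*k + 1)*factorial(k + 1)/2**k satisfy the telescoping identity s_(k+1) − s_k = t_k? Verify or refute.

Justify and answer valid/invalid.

valid (s_(k+1) − s_k reduces to t_k)

s_(k+1) = -2**(-k - 1)*(2*k - 4*(k + 1)**2 + 3)*factorial(k + 2) + 2
s_(k+1) − s_k = (4*k**3 + 6*k**2 + 17*k + 4)*factorial(k + 1)/(2*2**k)
(s_(k+1) − s_k) − t_k = 0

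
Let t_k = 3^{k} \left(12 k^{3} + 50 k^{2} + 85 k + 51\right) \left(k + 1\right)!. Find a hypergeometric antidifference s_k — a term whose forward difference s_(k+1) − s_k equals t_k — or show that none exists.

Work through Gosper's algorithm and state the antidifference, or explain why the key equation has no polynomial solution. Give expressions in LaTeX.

Step 1: r(k) = 3*(12*k**4 + 110*k**3 + 393*k**2 + 640*k + 396)/(12*k**3 + 50*k**2 + 85*k + 51).
So A=3*k + 6 and B=1, with C=k**3 + 25*k**2/6 + 85*k/12 + 17/4.
f must satisfy (3*k + 6)·f(k+1) − (1)·f(k) = k**3 + 25*k**2/6 + 85*k/12 + 17/4.
From deg A=1, deg B=0, deg C=3: d=2.
Coefficient equations give f(k) = (4*k**2 + 2*k + 3)/12.
So s_k = (B(k−1)f/C)·t_k = ((4*k**2 + 2*k + 3)/(12*k**3 + 50*k**2 + 85*k + 51))·t_k = 3**k*(4*k**2 + 2*k + 3)*factorial(k + 1).
s_(k+1) − s_k = 3**k*(12*k**3 + 50*k**2 + 85*k + 51)*factorial(k + 1) = t_k.

s_k = 3^{k} \left(4 k^{2} + 2 k + 3\right) \left(k + 1\right)!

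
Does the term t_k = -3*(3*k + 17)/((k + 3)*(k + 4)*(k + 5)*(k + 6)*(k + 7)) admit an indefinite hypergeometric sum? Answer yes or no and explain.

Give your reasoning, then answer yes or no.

Yes. s_k = k*(-k**2 - 13*k - 54)/(24*(k**3 + 13*k**2 + 54*k + 72)).

t_(k+1)/t_k = (k + 3)*(3*k + 20)/((k + 8)*(3*k + 17)).
A = k + 3, B = k + 8, C = k + 17/3.
f must satisfy (k + 3)·f(k+1) − (k + 7)·f(k) = k + 17/3.
From deg A=1, deg B=1, deg C=1: d=4.
Match coefficients ⇒ f(k) = k*(k + 5)*(k**2 + 13*k + 54)/216.
Get s_k = R·t_k = k*(-k**2 - 13*k - 54)/(24*(k**3 + 13*k**2 + 54*k + 72)) with R(k) = B(k−1)f(k)/C(k) = k*(k + 5)*(k + 7)*(k**2 + 13*k + 54)/(72*(3*k + 17)).
s_(k+1) − s_k = 3*(-3*k - 17)/(k**5 + 25*k**4 + 245*k**3 + 1175*k**2 + 2754*k + 2520) = t_k.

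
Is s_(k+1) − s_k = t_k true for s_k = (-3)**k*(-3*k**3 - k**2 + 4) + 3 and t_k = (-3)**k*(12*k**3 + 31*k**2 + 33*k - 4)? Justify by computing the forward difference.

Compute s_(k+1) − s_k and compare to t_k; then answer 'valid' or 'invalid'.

Valid: the claim telescopes to t_k.

s_(k+1) = 3*(-3)**k*(3*(k + 1)**3 + (k + 1)**2 - 4) + 3
s_(k+1) − s_k = (-3)**k*(12*k**3 + 31*k**2 + 33*k - 4)
(s_(k+1) − s_k) − t_k = 0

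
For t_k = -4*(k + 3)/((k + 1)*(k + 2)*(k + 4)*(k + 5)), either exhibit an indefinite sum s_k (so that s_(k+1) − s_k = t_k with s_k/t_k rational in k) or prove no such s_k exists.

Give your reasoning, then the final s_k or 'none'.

s_k = k*(-k - 5)/(2*(k**2 + 5*k + 4))

Compute t_(k+1)/t_k: get (k + 1)*(k + 4)**2/((k + 3)**2*(k + 6)).
Factor: A=k + 1; B=k + 6; C=k**2 + 6*k + 9.
Need (k + 1)·f(k+1) − (k + 5)·f(k) = k**2 + 6*k + 9.
Bound: deg f ≤ 4.
Match coefficients ⇒ f(k) = k*(k + 2)*(k + 3)*(k + 5)/8.
Then R = B(k−1)f/C = k*(k + 2)*(k + 5)**2/(8*(k + 3)), so s_k = R(k)·t_k = k*(-k - 5)/(2*(k**2 + 5*k + 4)).
Check: Δs_k = 4*(-k - 3)/(k**4 + 12*k**3 + 49*k**2 + 78*k + 40). ✓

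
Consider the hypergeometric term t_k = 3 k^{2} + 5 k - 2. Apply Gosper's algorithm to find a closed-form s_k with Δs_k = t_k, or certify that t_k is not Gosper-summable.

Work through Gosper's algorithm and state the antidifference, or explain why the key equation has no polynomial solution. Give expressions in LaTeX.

s_k = k \left(k^{2} + k - 4\right)

Ratio r(k) = (3*k**2 + 11*k + 6)/(3*k**2 + 5*k - 2).
Take A(k)=1, B(k)=1, C(k)=k**2 + 5*k/3 - 2/3.
Key eq: (1)·f(k+1) = (1)·f(k) + (k**2 + 5*k/3 - 2/3).
From deg A=0, deg B=0, deg C=2: d=3.
Solve for f: f(k) = k*(k**2 + k - 4)/3 (degree 3 ≤ 3).
R(k) = B(k−1)·f(k)/C(k) = k*(k**2 + k - 4)/((k + 2)*(3*k - 1)); s_k = R·t_k = k*(k**2 + k - 4).
Check: Δs_k = 3*k**2 + 5*k - 2. ✓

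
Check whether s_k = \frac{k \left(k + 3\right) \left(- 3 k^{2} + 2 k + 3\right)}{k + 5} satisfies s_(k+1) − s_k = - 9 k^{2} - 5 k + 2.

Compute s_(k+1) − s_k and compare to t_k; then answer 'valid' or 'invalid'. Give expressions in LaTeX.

Invalid: residual \frac{4 \left(3 k^{3} + 26 k^{2} + 13 k - 5\right)}{k^{2} + 11 k + 30} ≠ 0.

s_(k+1) = (k + 1)*(k + 4)*(2*k - 3*(k + 1)**2 + 5)/(k + 6)
s_(k+1) − s_k = (-9*k**4 - 92*k**3 - 219*k**2 - 76*k + 40)/(k**2 + 11*k + 30)
(s_(k+1) − s_k) − t_k = 4*(3*k**3 + 26*k**2 + 13*k - 5)/(k**2 + 11*k + 30)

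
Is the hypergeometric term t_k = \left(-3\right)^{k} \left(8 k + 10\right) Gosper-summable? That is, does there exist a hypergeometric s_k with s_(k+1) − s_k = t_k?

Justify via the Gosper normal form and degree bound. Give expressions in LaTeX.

Yes. s_k = \left(-3\right)^{k} \left(- 2 k - 1\right).

r(k) = 3*(-4*k - 9)/(4*k + 5) after simplifying.
Factor: A=-3; B=1; C=k + 5/4.
Set up (-3)·f(k+1) − (1)·f(k) − (k + 5/4) = 0.
Degrees (0,0,1) ⇒ d ≤ 1.
Solving with deg f ≤ 1: f(k) = -(2*k + 1)/8.
Get s_k = R·t_k = (-3)**k*(-2*k - 1) with R(k) = B(k−1)f(k)/C(k) = -(2*k + 1)/(2*(4*k + 5)).
Δs = (-3)**k*(8*k + 10), as required.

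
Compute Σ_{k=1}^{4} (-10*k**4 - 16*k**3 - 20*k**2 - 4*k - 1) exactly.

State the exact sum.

t_(k+1)/t_k = (10*k**4 + 56*k**3 + 128*k**2 + 132*k + 51)/(10*k**4 + 16*k**3 + 20*k**2 + 4*k + 1).
So A=1 and B=1, with C=k**4 + 8*k**3/5 + 2*k**2 + 2*k/5 + 1/10.
Need (1)·f(k+1) − (1)·f(k) = k**4 + 8*k**3/5 + 2*k**2 + 2*k/5 + 1/10.
d = 5 from the (0,0,4) case.
Solving with deg f ≤ 5: f(k) = k*(2*k**4 - k**3 + 2*k**2 - 4*k + 2)/10.
So s_k = (B(k−1)f/C)·t_k = (k*(2*k**4 - k**3 + 2*k**2 - 4*k + 2)/(10*k**4 + 16*k**3 + 20*k**2 + 4*k + 1))·t_k = k*(-2*k**4 + k**3 - 2*k**2 + 4*k - 2).
Verify: -10*k**4 - 16*k**3 - 20*k**2 - 4*k - 1 matches t_k.
Evaluate s at k=5 and k=1: -5785 and -1; difference -5784.

Σ = -5784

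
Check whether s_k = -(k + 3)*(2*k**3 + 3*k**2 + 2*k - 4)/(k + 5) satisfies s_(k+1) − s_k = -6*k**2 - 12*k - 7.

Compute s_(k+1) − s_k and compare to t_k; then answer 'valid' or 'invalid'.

s_(k+1) = (-2*k**4 - 17*k**3 - 50*k**2 - 59*k - 12)/(k + 6)
s_(k+1) − s_k = (-6*k**4 - 70*k**3 - 241*k**2 - 307*k - 132)/(k**2 + 11*k + 30)
(s_(k+1) − s_k) − t_k = 2*(4*k**3 + 39*k**2 + 65*k + 39)/(k**2 + 11*k + 30)

Invalid: residual 2*(4*k**3 + 39*k**2 + 65*k + 39)/(k**2 + 11*k + 30) ≠ 0.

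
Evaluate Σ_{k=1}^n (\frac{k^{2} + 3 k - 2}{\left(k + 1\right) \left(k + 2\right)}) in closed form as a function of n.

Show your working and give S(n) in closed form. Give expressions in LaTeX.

S(n) = \frac{n^{2}}{n + 2}

Compute t_(k+1)/t_k: get (k + 1)*(3*k + (k + 1)**2 + 1)/((k + 3)*(k**2 + 3*k - 2)).
So A=k + 1 and B=k + 3, with C=k**2 + 3*k - 2.
Key eq: (k + 1)·f(k+1) = (k + 2)·f(k) + (k**2 + 3*k - 2).
d = 2 from the (1,1,2) case.
A polynomial solution: f(k) = k*(k - 3).
So s_k = (B(k−1)f/C)·t_k = (k*(k - 3)*(k + 2)/(k**2 + 3*k - 2))·t_k = k*(k - 3)/(k + 1).
s_(k+1) − s_k = (k**2 + 3*k - 2)/(k**2 + 3*k + 2) = t_k.
s_(n+1) = (n**2 - n - 2)/(n + 2) and s_(1) = -1, so S(n) = n**2/(n + 2).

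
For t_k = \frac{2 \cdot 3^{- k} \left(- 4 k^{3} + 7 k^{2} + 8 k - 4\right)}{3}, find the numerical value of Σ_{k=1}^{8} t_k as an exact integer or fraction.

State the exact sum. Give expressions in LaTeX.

Σ = -23432/19683

Compute t_(k+1)/t_k: get (4*k**3 + 5*k**2 - 10*k - 7)/(3*(4*k**3 - 7*k**2 - 8*k + 4)).
Factor: A=1/3; B=1; C=k**3 - 7*k**2/4 - 2*k + 1.
Need (1/3)·f(k+1) − (1)·f(k) = k**3 - 7*k**2/4 - 2*k + 1.
Bound: deg f ≤ 3.
Solving with deg f ≤ 3: f(k) = -3*(4*k**3 - k**2 - 3*k + 4)/8.
R(k) = B(k−1)·f(k)/C(k) = -3*(4*k**3 - k**2 - 3*k + 4)/(2*(4*k**3 - 7*k**2 - 8*k + 4)); s_k = R·t_k = (4*k**3 - k**2 - 3*k + 4)/3**k.
Check: Δs_k = 2*(-4*k**3 + 7*k**2 + 8*k - 4)/(3*3**k). ✓
Σ_(k=1)^(8) t_k = s_(9) − s_(1) = 2812/19683 − (4/3) = -23432/19683.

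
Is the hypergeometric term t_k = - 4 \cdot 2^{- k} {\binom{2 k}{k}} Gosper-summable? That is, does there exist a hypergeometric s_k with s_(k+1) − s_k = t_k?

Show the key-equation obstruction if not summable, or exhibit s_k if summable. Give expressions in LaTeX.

No — key equation has no polynomial f.

t_(k+1)/t_k = (2*k + 1)/(k + 1).
Factor: A=2*k + 1; B=k + 1; C=1.
Need (2*k + 1)·f(k+1) − (k)·f(k) = 1.
deg f ≤ -1 (via 1,1,0).
Negative degree bound (-1): no f exists, t_k not Gosper-summable.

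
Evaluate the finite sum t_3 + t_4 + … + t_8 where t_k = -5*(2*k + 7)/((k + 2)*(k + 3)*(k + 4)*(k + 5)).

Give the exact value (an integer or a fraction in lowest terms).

r(k) = (k + 2)*(2*k + 9)/((k + 6)*(2*k + 7)) after simplifying.
Gosper form: A/B · C(k+1)/C(k) with A=k + 2, B=k + 6, C=k + 7/2.
Key eq: (k + 2)·f(k+1) = (k + 5)·f(k) + (k + 7/2).
deg f ≤ 3 (via 1,1,1).
Match coefficients ⇒ f(k) = k*(k + 3)*(k + 6)/16.
So s_k = (B(k−1)f/C)·t_k = (k*(k + 3)*(k + 5)*(k + 6)/(8*(2*k + 7)))·t_k = 5*k*(-k - 6)/(8*(k**2 + 6*k + 8)).
Δs = 5*(-2*k - 7)/(k**4 + 14*k**3 + 71*k**2 + 154*k + 120), as required.
Telescoping: Σ = s_(9) − s_(3) = -675/1144 − (-27/56) = -108/1001.

Σ = -108/1001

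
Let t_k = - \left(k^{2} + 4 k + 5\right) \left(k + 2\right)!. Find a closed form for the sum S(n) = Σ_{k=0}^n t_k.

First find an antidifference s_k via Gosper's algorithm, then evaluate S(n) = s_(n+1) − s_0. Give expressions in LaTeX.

r(k) = (k + 3)*(4*k + (k + 1)**2 + 9)/(k**2 + 4*k + 5) after simplifying.
So A=k + 3 and B=1, with C=k**2 + 4*k + 5.
Set up (k + 3)·f(k+1) − (1)·f(k) − (k**2 + 4*k + 5) = 0.
Degrees (1,0,2) ⇒ d ≤ 1.
Coefficient equations give f(k) = k + 1.
Then R = B(k−1)f/C = (k + 1)/(k**2 + 4*k + 5), so s_k = R(k)·t_k = -(k + 1)*factorial(k + 2).
Δs = -(k**2 + 4*k + 5)*factorial(k + 2), as required.
Σ_(k=0)^n t_k = s_(n+1) − s_(0) = (-(n + 2)*factorial(n + 3)) − (-2), i.e. -n*factorial(n + 3) - 2*factorial(n + 3) + 2.

S(n) = - n \left(n + 3\right)! - 2 \left(n + 3\right)! + 2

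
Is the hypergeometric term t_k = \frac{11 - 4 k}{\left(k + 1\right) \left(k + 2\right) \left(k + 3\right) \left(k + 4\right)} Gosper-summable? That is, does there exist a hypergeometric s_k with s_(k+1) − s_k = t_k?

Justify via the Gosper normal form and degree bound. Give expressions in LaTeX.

r(k) = (k + 1)*(4*k - 7)/((k + 5)*(4*k - 11)) after simplifying.
Take A(k)=k + 1, B(k)=k + 5, C(k)=k - 11/4.
Solve (k + 1)·f(k+1) − (k + 4)·f(k) = k - 11/4.
From deg A=1, deg B=1, deg C=1: d=3.
Solve for f: f(k) = -k*(k**2 + 6*k + 15)/8 (degree 3 ≤ 3).
R(k) = B(k−1)·f(k)/C(k) = -k*(k + 4)*(k**2 + 6*k + 15)/(2*(4*k - 11)); s_k = R·t_k = k*(k**2 + 6*k + 15)/(2*(k + 1)*(k + 2)*(k + 3)).
s_(k+1) − s_k = (11 - 4*k)/(k**4 + 10*k**3 + 35*k**2 + 50*k + 24) = t_k.

Yes. s_k = \frac{k \left(k^{2} + 6 k + 15\right)}{2 \left(k + 1\right) \left(k + 2\right) \left(k + 3\right)}.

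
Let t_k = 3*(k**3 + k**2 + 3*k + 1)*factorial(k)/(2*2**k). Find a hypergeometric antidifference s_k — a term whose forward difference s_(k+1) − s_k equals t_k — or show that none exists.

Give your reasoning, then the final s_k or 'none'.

s_k = 3*k**2*factorial(k)/2**k

Compute t_(k+1)/t_k: get (k + 1)*(3*k + (k + 1)**3 + (k + 1)**2 + 4)/(2*(k**3 + k**2 + 3*k + 1)).
Take A(k)=k/2 + 1/2, B(k)=1, C(k)=k**3 + k**2 + 3*k + 1.
f must satisfy (k/2 + 1/2)·f(k+1) − (1)·f(k) = k**3 + k**2 + 3*k + 1.
d = 2 from the (1,0,3) case.
A polynomial solution: f(k) = 2*k**2.
So s_k = (B(k−1)f/C)·t_k = (2*k**2/(k**3 + k**2 + 3*k + 1))·t_k = 3*k**2*factorial(k)/2**k.
s_(k+1) − s_k = 3*(k**3 + k**2 + 3*k + 1)*factorial(k)/(2*2**k) = t_k.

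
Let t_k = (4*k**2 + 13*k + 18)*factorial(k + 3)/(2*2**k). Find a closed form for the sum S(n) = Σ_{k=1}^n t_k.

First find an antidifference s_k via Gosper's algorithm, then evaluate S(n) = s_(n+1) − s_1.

The ratio is (k + 4)*(13*k + 4*(k + 1)**2 + 31)/(2*(4*k**2 + 13*k + 18)).
Take A(k)=k/2 + 2, B(k)=1, C(k)=k**2 + 13*k/4 + 9/2.
Solve (k/2 + 2)·f(k+1) − (1)·f(k) = k**2 + 13*k/4 + 9/2.
From deg A=1, deg B=0, deg C=2: d=1.
Solving with deg f ≤ 1: f(k) = (4*k + 1)/2.
Get s_k = R·t_k = (4*k + 1)*factorial(k + 3)/2**k with R(k) = B(k−1)f(k)/C(k) = 2*(4*k + 1)/(4*k**2 + 13*k + 18).
Δs = (4*k**2 + 13*k + 18)*factorial(k + 3)/(2*2**k), as required.
s_(n+1) = 2**(-n - 1)*(4*n + 5)*factorial(n + 4) and s_(1) = 60, so S(n) = -60 + 2*n*factorial(n + 4)/2**n + 5*factorial(n + 4)/(2*2**n).

S(n) = -60 + 2*n*factorial(n + 4)/2**n + 5*factorial(n + 4)/(2*2**n)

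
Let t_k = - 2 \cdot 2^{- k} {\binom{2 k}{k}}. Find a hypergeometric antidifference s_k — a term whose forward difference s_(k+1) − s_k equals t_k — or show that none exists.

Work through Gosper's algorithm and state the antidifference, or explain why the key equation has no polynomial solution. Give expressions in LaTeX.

Ratio r(k) = (2*k + 1)/(k + 1).
Take A(k)=2*k + 1, B(k)=k + 1, C(k)=1.
Need (2*k + 1)·f(k+1) − (k)·f(k) = 1.
From deg A=1, deg B=1, deg C=0: d=-1.
Bound -1 < 0, so the key equation has no polynomial solution.

not Gosper-summable; s_k does not exist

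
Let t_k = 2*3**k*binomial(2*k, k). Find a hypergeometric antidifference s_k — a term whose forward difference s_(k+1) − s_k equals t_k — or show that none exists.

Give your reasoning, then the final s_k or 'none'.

r(k) = 6*(2*k + 1)/(k + 1) after simplifying.
So A=12*k + 6 and B=k + 1, with C=1.
Key eq: (12*k + 6)·f(k+1) = (k)·f(k) + (1).
d = -1 from the (1,1,0) case.
Bound -1 < 0, so the key equation has no polynomial solution.

no hypergeometric antidifference exists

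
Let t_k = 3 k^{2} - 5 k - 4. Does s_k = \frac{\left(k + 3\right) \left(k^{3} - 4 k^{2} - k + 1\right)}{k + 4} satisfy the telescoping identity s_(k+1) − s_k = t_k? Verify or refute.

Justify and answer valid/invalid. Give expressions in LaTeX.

s_(k+1) = -(k + 4)*(k - (k + 1)**3 + 4*(k + 1)**2)/(k + 5)
s_(k+1) − s_k = (3*k**4 + 20*k**3 - 113*k - 63)/(k**2 + 9*k + 20)
(s_(k+1) − s_k) − t_k = (-2*k**3 - 11*k**2 + 23*k + 17)/(k**2 + 9*k + 20)

Invalid: residual \frac{- 2 k^{3} - 11 k^{2} + 23 k + 17}{k^{2} + 9 k + 20} ≠ 0.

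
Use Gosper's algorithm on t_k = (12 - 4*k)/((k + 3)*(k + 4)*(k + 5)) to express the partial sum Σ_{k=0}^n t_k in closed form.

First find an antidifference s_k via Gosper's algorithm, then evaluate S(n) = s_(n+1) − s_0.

Compute t_(k+1)/t_k: get (k - 2)*(k + 3)/((k - 3)*(k + 6)).
Normal form (A,B,C) = (k + 3, k + 6, k - 3).
Set up (k + 3)·f(k+1) − (k + 5)·f(k) − (k - 3) = 0.
Degrees (1,1,1) ⇒ d ≤ 2.
Solve for f: f(k) = -k (degree 1 ≤ 2).
Then R = B(k−1)f/C = -k*(k + 5)/(k - 3), so s_k = R(k)·t_k = 4*k/((k + 3)*(k + 4)).
Verify: 4*(3 - k)/(k**3 + 12*k**2 + 47*k + 60) matches t_k.
Telescope: S(n) = s_(n+1) − s_(0) = 4*(n + 1)/(n**2 + 9*n + 20) − (0) = 4*(n + 1)/(n**2 + 9*n + 20).

S(n) = 4*(n + 1)/(n**2 + 9*n + 20)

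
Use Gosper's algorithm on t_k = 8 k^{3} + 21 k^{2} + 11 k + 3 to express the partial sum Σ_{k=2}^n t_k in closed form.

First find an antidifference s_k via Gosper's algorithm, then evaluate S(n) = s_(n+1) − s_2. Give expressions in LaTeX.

Step 1: r(k) = (8*k**3 + 45*k**2 + 77*k + 43)/(8*k**3 + 21*k**2 + 11*k + 3).
A = 1, B = 1, C = k**3 + 21*k**2/8 + 11*k/8 + 3/8.
Key eq: (1)·f(k+1) = (1)·f(k) + (k**3 + 21*k**2/8 + 11*k/8 + 3/8).
Degrees (0,0,3) ⇒ d ≤ 4.
A polynomial solution: f(k) = k*(2*k**3 + 3*k**2 - 3*k + 1)/8.
Then R = B(k−1)f/C = k*(2*k**3 + 3*k**2 - 3*k + 1)/(8*k**3 + 21*k**2 + 11*k + 3), so s_k = R(k)·t_k = k*(2*k**3 + 3*k**2 - 3*k + 1).
Δs = 8*k**3 + 21*k**2 + 11*k + 3, as required.
Σ_(k=2)^n t_k = s_(n+1) − s_(2) = (2*n**4 + 11*n**3 + 18*n**2 + 12*n + 3) − (46), i.e. 2*n**4 + 11*n**3 + 18*n**2 + 12*n - 43.

S(n) = 2 n^{4} + 11 n^{3} + 18 n^{2} + 12 n - 43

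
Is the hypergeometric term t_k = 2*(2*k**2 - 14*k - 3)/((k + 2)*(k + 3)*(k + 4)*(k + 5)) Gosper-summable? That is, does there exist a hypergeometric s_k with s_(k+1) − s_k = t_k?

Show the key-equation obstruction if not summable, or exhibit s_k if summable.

Ratio r(k) = (k + 2)*(14*k - 2*(k + 1)**2 + 17)/((k + 6)*(-2*k**2 + 14*k + 3)).
So A=k + 2 and B=k + 6, with C=k**2 - 7*k - 3/2.
f must satisfy (k + 2)·f(k+1) − (k + 5)·f(k) = k**2 - 7*k - 3/2.
Degrees (1,1,2) ⇒ d ≤ 3.
Solve for f: f(k) = -k*(k**2 + 57*k - 22)/48 (degree 3 ≤ 3).
So s_k = (B(k−1)f/C)·t_k = (-k*(k + 5)*(k**2 + 57*k - 22)/(24*(2*k**2 - 14*k - 3)))·t_k = k*(-k**2 - 57*k + 22)/(12*(k + 2)*(k + 3)*(k + 4)).
Δs = 2*(2*k**2 - 14*k - 3)/(k**4 + 14*k**3 + 71*k**2 + 154*k + 120), as required.

Yes. s_k = k*(-k**2 - 57*k + 22)/(12*(k + 2)*(k + 3)*(k + 4)).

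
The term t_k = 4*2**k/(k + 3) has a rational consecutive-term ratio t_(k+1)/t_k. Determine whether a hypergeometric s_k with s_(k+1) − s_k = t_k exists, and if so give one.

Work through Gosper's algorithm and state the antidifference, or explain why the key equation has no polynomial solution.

none (Gosper's algorithm certifies no s_k)

Ratio r(k) = 2*(k + 3)/(k + 4).
Normal form (A,B,C) = (2*k + 6, k + 4, 1).
Key eq: (2*k + 6)·f(k+1) = (k + 3)·f(k) + (1).
Bound: deg f ≤ -1.
Negative degree bound (-1): no f exists, t_k not Gosper-summable.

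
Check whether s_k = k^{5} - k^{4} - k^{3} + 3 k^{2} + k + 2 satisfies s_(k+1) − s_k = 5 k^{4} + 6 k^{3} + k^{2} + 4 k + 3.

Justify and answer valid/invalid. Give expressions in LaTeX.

s_(k+1) = k**5 + 4*k**4 + 5*k**3 + 4*k**2 + 5*k + 5
s_(k+1) − s_k = 5*k**4 + 6*k**3 + k**2 + 4*k + 3
(s_(k+1) − s_k) − t_k = 0

Valid — Δs_k = t_k.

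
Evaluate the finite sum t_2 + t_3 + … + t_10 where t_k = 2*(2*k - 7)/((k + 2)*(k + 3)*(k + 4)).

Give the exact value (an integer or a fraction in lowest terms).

Ratio r(k) = (k + 2)*(2*k - 5)/((k + 5)*(2*k - 7)).
Take A(k)=k + 2, B(k)=k + 5, C(k)=k - 7/2.
Solve (k + 2)·f(k+1) − (k + 4)·f(k) = k - 7/2.
Degrees (1,1,1) ⇒ d ≤ 2.
Coefficient equations give f(k) = -k*(k + 13)/8.
Then R = B(k−1)f/C = -k*(k + 4)*(k + 13)/(4*(2*k - 7)), so s_k = R(k)·t_k = k*(-k - 13)/(2*(k + 2)*(k + 3)).
Check: Δs_k = 2*(2*k - 7)/(k**3 + 9*k**2 + 26*k + 24). ✓
Sum = s_(11) − s_(2); s_(11) = -66/91, s_(2) = -3/4 ⇒ 9/364.

Σ = 9/364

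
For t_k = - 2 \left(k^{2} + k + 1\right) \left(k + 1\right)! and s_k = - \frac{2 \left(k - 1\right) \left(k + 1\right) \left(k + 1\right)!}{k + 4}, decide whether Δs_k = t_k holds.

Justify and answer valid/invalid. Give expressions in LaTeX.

Invalid: residual \frac{6 \left(k^{3} + 5 k^{2} + 4 k + 5\right) \left(k + 1\right)!}{\left(k + 4\right) \left(k + 5\right)} ≠ 0.

s_(k+1) = -2*k*(k + 2)*factorial(k + 2)/(k + 5)
s_(k+1) − s_k = -2*(k**4 + 7*k**3 + 15*k**2 + 17*k + 5)*factorial(k + 1)/((k + 4)*(k + 5))
(s_(k+1) − s_k) − t_k = 6*(k**3 + 5*k**2 + 4*k + 5)*factorial(k + 1)/((k + 4)*(k + 5))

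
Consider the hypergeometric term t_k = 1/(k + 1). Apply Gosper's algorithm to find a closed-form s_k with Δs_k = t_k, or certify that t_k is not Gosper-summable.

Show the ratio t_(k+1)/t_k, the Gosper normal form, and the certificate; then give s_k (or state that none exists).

r(k) = (k + 1)/(k + 2) after simplifying.
Factor: A=k + 1; B=k + 2; C=1.
Need (k + 1)·f(k+1) − (k + 1)·f(k) = 1.
From deg A=1, deg B=1, deg C=0: d=0.
f = c0 ⇒ A·f(k+1) − B(k−1)·f(k) − C = -1. The system {-1 = 0} is inconsistent; no antidifference.

not Gosper-summable; s_k does not exist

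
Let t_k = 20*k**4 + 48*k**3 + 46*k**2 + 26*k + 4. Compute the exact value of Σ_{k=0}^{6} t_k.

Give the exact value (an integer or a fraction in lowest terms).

Σ = 71428

Ratio r(k) = (10*k**4 + 64*k**3 + 155*k**2 + 171*k + 72)/(10*k**4 + 24*k**3 + 23*k**2 + 13*k + 2).
Normal form (A,B,C) = (1, 1, k**4 + 12*k**3/5 + 23*k**2/10 + 13*k/10 + 1/5).
Key eq: (1)·f(k+1) = (1)·f(k) + (k**4 + 12*k**3/5 + 23*k**2/10 + 13*k/10 + 1/5).
Bound: deg f ≤ 5.
Coefficient equations give f(k) = k*(2*k**4 + k**3 - k**2 + k - 1)/10.
Certificate R = B(k−1)f/C = k*(2*k**4 + k**3 - k**2 + k - 1)/(10*k**4 + 24*k**3 + 23*k**2 + 13*k + 2) gives s_k = 2*k*(2*k**4 + k**3 - k**2 + k - 1).
Verify: 20*k**4 + 48*k**3 + 46*k**2 + 26*k + 4 matches t_k.
Σ_(k=0)^(6) t_k = s_(7) − s_(0) = 71428 − (0) = 71428.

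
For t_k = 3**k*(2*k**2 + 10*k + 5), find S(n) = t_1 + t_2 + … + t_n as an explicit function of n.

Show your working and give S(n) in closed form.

S(n) = 3*3**n*n**2 + 12*3**n*n + 3*3**n - 3

The ratio is 3*(2*k**2 + 14*k + 17)/(2*k**2 + 10*k + 5).
So A=3 and B=1, with C=k**2 + 5*k + 5/2.
Key eq: (3)·f(k+1) = (1)·f(k) + (k**2 + 5*k + 5/2).
d = 2 from the (0,0,2) case.
Coefficient equations give f(k) = (k**2 + 2*k - 2)/2.
R(k) = B(k−1)·f(k)/C(k) = (k**2 + 2*k - 2)/(2*k**2 + 10*k + 5); s_k = R·t_k = 3**k*(k**2 + 2*k - 2).
Check: Δs_k = 3**k*(2*k**2 + 10*k + 5). ✓
Telescope: S(n) = s_(n+1) − s_(1) = 3**(n + 1)*(n**2 + 4*n + 1) − (3) = 3*3**n*n**2 + 12*3**n*n + 3*3**n - 3.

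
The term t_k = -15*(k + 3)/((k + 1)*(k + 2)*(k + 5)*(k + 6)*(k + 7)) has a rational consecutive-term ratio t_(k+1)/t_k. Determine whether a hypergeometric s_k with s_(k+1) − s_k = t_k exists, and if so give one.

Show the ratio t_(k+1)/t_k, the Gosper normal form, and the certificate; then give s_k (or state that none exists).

t_(k+1)/t_k = (k + 1)*(k + 4)*(k + 5)/((k + 3)**2*(k + 8)).
Gosper form: A/B · C(k+1)/C(k) with A=k + 1, B=k + 8, C=k**3 + 10*k**2 + 33*k + 36.
Solve (k + 1)·f(k+1) − (k + 7)·f(k) = k**3 + 10*k**2 + 33*k + 36.
From deg A=1, deg B=1, deg C=3: d=6.
Solving with deg f ≤ 6: f(k) = k*(k + 2)*(k + 3)*(k + 4)*(k**2 + 12*k + 41)/90.
So s_k = (B(k−1)f/C)·t_k = (k*(k + 2)*(k + 7)*(k**2 + 12*k + 41)/(90*(k + 3)))·t_k = k*(-k**2 - 12*k - 41)/(6*(k**3 + 12*k**2 + 41*k + 30)).
s_(k+1) − s_k = 15*(-k - 3)/(k**5 + 21*k**4 + 163*k**3 + 567*k**2 + 844*k + 420) = t_k.

s_k = k*(-k**2 - 12*k - 41)/(6*(k**3 + 12*k**2 + 41*k + 30))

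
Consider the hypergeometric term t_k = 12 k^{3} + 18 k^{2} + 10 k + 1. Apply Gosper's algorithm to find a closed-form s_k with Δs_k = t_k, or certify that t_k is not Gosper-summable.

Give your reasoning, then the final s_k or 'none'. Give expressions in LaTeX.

t_(k+1)/t_k = (12*k**3 + 54*k**2 + 82*k + 41)/(12*k**3 + 18*k**2 + 10*k + 1).
Gosper form: A/B · C(k+1)/C(k) with A=1, B=1, C=k**3 + 3*k**2/2 + 5*k/6 + 1/12.
Solve (1)·f(k+1) − (1)·f(k) = k**3 + 3*k**2/2 + 5*k/6 + 1/12.
Bound: deg f ≤ 4.
Solve for f: f(k) = k*(3*k**3 - k - 1)/12 (degree 4 ≤ 4).
Then R = B(k−1)f/C = k*(3*k**3 - k - 1)/(12*k**3 + 18*k**2 + 10*k + 1), so s_k = R(k)·t_k = k*(3*k**3 - k - 1).
Δs = 12*k**3 + 18*k**2 + 10*k + 1, as required.

s_k = k \left(3 k^{3} - k - 1\right)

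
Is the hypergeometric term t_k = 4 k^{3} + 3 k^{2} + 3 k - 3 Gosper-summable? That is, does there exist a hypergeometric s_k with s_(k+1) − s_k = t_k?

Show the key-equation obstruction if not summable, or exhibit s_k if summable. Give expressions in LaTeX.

r(k) = (4*k**3 + 15*k**2 + 21*k + 7)/(4*k**3 + 3*k**2 + 3*k - 3) after simplifying.
Factor: A=1; B=1; C=k**3 + 3*k**2/4 + 3*k/4 - 3/4.
Need (1)·f(k+1) − (1)·f(k) = k**3 + 3*k**2/4 + 3*k/4 - 3/4.
deg f ≤ 4 (via 0,0,3).
Coefficient equations give f(k) = k*(k**3 - k**2 + k - 4)/4.
So s_k = (B(k−1)f/C)·t_k = (k*(k**3 - k**2 + k - 4)/(4*k**3 + 3*k**2 + 3*k - 3))·t_k = k*(k**3 - k**2 + k - 4).
Verify: 4*k**3 + 3*k**2 + 3*k - 3 matches t_k.

Yes. s_k = k \left(k^{3} - k^{2} + k - 4\right).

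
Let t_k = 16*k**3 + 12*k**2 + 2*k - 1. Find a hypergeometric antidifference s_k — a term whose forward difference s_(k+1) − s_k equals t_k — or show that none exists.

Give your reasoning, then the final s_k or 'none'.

Step 1: r(k) = (16*k**3 + 60*k**2 + 74*k + 29)/(16*k**3 + 12*k**2 + 2*k - 1).
A = 1, B = 1, C = k**3 + 3*k**2/4 + k/8 - 1/16.
Set up (1)·f(k+1) − (1)·f(k) − (k**3 + 3*k**2/4 + k/8 - 1/16) = 0.
From deg A=0, deg B=0, deg C=3: d=4.
Solving with deg f ≤ 4: f(k) = k**2*(4*k**2 - 4*k - 1)/16.
Get s_k = R·t_k = k**2*(4*k**2 - 4*k - 1) with R(k) = B(k−1)f(k)/C(k) = k**2*(4*k**2 - 4*k - 1)/(16*k**3 + 12*k**2 + 2*k - 1).
Δs = 16*k**3 + 12*k**2 + 2*k - 1, as required.

s_k = k**2*(4*k**2 - 4*k - 1)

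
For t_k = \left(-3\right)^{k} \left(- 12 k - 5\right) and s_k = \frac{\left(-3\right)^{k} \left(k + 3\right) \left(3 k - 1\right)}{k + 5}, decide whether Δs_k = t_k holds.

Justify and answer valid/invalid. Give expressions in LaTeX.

s_(k+1) = (-3)**(k + 1)*(k + 4)*(3*k + 2)/(k + 6)
s_(k+1) − s_k = (-3)**k*(-12*k**3 - 113*k**2 - 279*k - 102)/(k**2 + 11*k + 30)
(s_(k+1) − s_k) − t_k = (-3)**k*(24*k**2 + 136*k + 48)/(k**2 + 11*k + 30)

Invalid: residual \frac{\left(-3\right)^{k} \left(24 k^{2} + 136 k + 48\right)}{k^{2} + 11 k + 30} ≠ 0.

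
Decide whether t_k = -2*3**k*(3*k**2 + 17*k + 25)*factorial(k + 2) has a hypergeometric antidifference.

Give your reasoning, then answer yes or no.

Yes. s_k = -2*3**k*(k + 2)*factorial(k + 2).

Ratio r(k) = 3*(3*k**3 + 32*k**2 + 114*k + 135)/(3*k**2 + 17*k + 25).
Take A(k)=3*k + 9, B(k)=1, C(k)=k**2 + 17*k/3 + 25/3.
Solve (3*k + 9)·f(k+1) − (1)·f(k) = k**2 + 17*k/3 + 25/3.
Degrees (1,0,2) ⇒ d ≤ 1.
Solving with deg f ≤ 1: f(k) = (k + 2)/3.
Then R = B(k−1)f/C = (k + 2)/(3*k**2 + 17*k + 25), so s_k = R(k)·t_k = -2*3**k*(k + 2)*factorial(k + 2).
Δs = -2*3**k*(3*k**2 + 17*k + 25)*factorial(k + 2), as required.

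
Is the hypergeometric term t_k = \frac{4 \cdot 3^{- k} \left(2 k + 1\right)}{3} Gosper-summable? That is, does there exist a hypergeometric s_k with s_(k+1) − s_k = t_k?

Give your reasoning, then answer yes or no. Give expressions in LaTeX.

r(k) = (2*k + 3)/(3*(2*k + 1)) after simplifying.
Factor: A=1/3; B=1; C=k + 1/2.
Solve (1/3)·f(k+1) − (1)·f(k) = k + 1/2.
d = 1 from the (0,0,1) case.
Solving with deg f ≤ 1: f(k) = -3*(k + 1)/2.
Get s_k = R·t_k = 4*(-k - 1)/3**k with R(k) = B(k−1)f(k)/C(k) = -3*(k + 1)/(2*k + 1).
Verify: 4*(2*k + 1)/(3*3**k) matches t_k.

Yes. s_k = 4 \cdot 3^{- k} \left(- k - 1\right).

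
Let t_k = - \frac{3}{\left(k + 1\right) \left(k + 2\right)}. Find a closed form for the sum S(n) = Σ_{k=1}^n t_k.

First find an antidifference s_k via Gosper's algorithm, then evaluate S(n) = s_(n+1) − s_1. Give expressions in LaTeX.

r(k) = (k + 1)/(k + 3) after simplifying.
Normal form (A,B,C) = (k + 1, k + 3, 1).
Key eq: (k + 1)·f(k+1) = (k + 2)·f(k) + (1).
deg f ≤ 1 (via 1,1,0).
A polynomial solution: f(k) = k.
R(k) = B(k−1)·f(k)/C(k) = k*(k + 2); s_k = R·t_k = -3*k/(k + 1).
Verify: -3/(k**2 + 3*k + 2) matches t_k.
Telescope: S(n) = s_(n+1) − s_(1) = 3*(-n - 1)/(n + 2) − (-3/2) = -3*n/(2*n + 4).

S(n) = - \frac{3 n}{2 n + 4}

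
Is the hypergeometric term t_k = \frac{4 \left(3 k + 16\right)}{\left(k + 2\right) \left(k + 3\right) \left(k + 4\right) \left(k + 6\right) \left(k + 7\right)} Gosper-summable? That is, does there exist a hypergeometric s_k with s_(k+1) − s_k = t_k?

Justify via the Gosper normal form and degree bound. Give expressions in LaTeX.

Yes. s_k = \frac{k \left(k^{2} + 11 k + 36\right)}{9 \left(k^{3} + 11 k^{2} + 36 k + 36\right)}.

t_(k+1)/t_k = (k + 2)*(k + 6)*(3*k + 19)/((k + 5)*(k + 8)*(3*k + 16)).
A = k + 2, B = k + 8, C = k**2 + 31*k/3 + 80/3.
f must satisfy (k + 2)·f(k+1) − (k + 7)·f(k) = k**2 + 31*k/3 + 80/3.
deg f ≤ 5 (via 1,1,2).
Coefficient equations give f(k) = k*(k + 4)*(k + 5)*(k**2 + 11*k + 36)/108.
R(k) = B(k−1)·f(k)/C(k) = k*(k + 4)*(k + 7)*(k**2 + 11*k + 36)/(36*(3*k + 16)); s_k = R·t_k = k*(k**2 + 11*k + 36)/(9*(k**3 + 11*k**2 + 36*k + 36)).
Verify: 4*(3*k + 16)/(k**5 + 22*k**4 + 185*k**3 + 740*k**2 + 1404*k + 1008) matches t_k.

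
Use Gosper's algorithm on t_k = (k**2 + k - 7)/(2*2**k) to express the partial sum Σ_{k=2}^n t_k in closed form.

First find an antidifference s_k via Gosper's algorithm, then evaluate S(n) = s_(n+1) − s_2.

Step 1: r(k) = (k + (k + 1)**2 - 6)/(2*(k**2 + k - 7)).
So A=1/2 and B=1, with C=k**2 + k - 7.
Key eq: (1/2)·f(k+1) = (1)·f(k) + (k**2 + k - 7).
Degrees (0,0,2) ⇒ d ≤ 2.
A polynomial solution: f(k) = -2*(k**2 + 3*k - 3).
R(k) = B(k−1)·f(k)/C(k) = -2*(k**2 + 3*k - 3)/(k**2 + k - 7); s_k = R·t_k = (-k**2 - 3*k + 3)/2**k.
Check: Δs_k = (k**2 + k - 7)/(2*2**k). ✓
Telescope: S(n) = s_(n+1) − s_(2) = 2**(-n - 1)*(-n**2 - 5*n - 1) − (-7/4) = 2**(-n - 2)*(7*2**n - 2*n**2 - 10*n - 2).

S(n) = 2**(-n - 2)*(7*2**n - 2*n**2 - 10*n - 2)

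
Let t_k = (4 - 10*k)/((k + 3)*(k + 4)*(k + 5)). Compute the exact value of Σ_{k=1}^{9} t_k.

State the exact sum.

Σ = -963/1820

Step 1: r(k) = (k + 3)*(5*k + 3)/((k + 6)*(5*k - 2)).
Take A(k)=k + 3, B(k)=k + 6, C(k)=k - 2/5.
Key eq: (k + 3)·f(k+1) = (k + 5)·f(k) + (k - 2/5).
From deg A=1, deg B=1, deg C=1: d=2.
Coefficient equations give f(k) = k*(13*k - 29)/120.
Then R = B(k−1)f/C = k*(k + 5)*(13*k - 29)/(24*(5*k - 2)), so s_k = R(k)·t_k = -k*(13*k - 29)/(12*(k + 3)*(k + 4)).
Δs = 2*(2 - 5*k)/(k**3 + 12*k**2 + 47*k + 60), as required.
Sum = s_(10) − s_(1); s_(10) = -505/1092, s_(1) = 1/15 ⇒ -963/1820.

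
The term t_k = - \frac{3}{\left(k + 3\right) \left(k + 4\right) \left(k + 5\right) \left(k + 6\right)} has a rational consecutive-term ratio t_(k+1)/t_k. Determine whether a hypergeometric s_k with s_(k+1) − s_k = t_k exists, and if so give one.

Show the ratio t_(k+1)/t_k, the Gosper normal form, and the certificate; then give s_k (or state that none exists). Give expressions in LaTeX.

r(k) = (k + 3)/(k + 7) after simplifying.
Factor: A=k + 3; B=k + 7; C=1.
Need (k + 3)·f(k+1) − (k + 6)·f(k) = 1.
From deg A=1, deg B=1, deg C=0: d=3.
Solving with deg f ≤ 3: f(k) = k*(k**2 + 12*k + 47)/180.
Then R = B(k−1)f/C = k*(k + 6)*(k**2 + 12*k + 47)/180, so s_k = R(k)·t_k = k*(-k**2 - 12*k - 47)/(60*(k + 3)*(k + 4)*(k + 5)).
Check: Δs_k = -3/(k**4 + 18*k**3 + 119*k**2 + 342*k + 360). ✓

s_k = \frac{k \left(- k^{2} - 12 k - 47\right)}{60 \left(k + 3\right) \left(k + 4\right) \left(k + 5\right)}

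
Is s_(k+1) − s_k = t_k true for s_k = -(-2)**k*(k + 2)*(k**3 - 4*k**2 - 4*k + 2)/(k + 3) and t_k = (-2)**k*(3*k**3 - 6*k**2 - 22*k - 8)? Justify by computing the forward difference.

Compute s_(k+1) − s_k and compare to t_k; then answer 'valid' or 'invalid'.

Invalid: residual (-2)**k*(-3*k**4 - 4*k**3 + 44*k**2 + 78*k + 22)/(k**2 + 7*k + 12) ≠ 0.

s_(k+1) = (-2)**(k + 1)*(-k**4 - 2*k**3 + 12*k**2 + 32*k + 15)/(k + 4)
s_(k+1) − s_k = (-2)**k*(3*k**5 + 12*k**4 - 32*k**3 - 190*k**2 - 242*k - 74)/(k**2 + 7*k + 12)
(s_(k+1) − s_k) − t_k = (-2)**k*(-3*k**4 - 4*k**3 + 44*k**2 + 78*k + 22)/(k**2 + 7*k + 12)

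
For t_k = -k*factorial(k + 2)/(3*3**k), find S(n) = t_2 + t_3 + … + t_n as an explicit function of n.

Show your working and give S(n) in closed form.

S(n) = 8/3 - factorial(n + 3)/(3*3**n)

The ratio is (k + 1)*(k + 3)/(3*k).
Take A(k)=k/3 + 1, B(k)=1, C(k)=k.
Solve (k/3 + 1)·f(k+1) − (1)·f(k) = k.
deg f ≤ 0 (via 1,0,1).
Solve for f: f(k) = 3 (degree 0 ≤ 0).
Certificate R = B(k−1)f/C = 3/k gives s_k = -factorial(k + 2)/3**k.
Check: Δs_k = -k*factorial(k + 2)/(3*3**k). ✓
s_(n+1) = -3**(-n - 1)*factorial(n + 3) and s_(2) = -8/3, so S(n) = 8/3 - factorial(n + 3)/(3*3**n).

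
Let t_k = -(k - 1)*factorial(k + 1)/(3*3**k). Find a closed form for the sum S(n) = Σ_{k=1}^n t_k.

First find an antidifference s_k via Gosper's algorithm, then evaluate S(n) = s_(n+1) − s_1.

S(n) = 2/3 - factorial(n + 2)/(3*3**n)

r(k) = k*(k + 2)/(3*(k - 1)) after simplifying.
Factor: A=k/3 + 2/3; B=1; C=k - 1.
Key eq: (k/3 + 2/3)·f(k+1) = (1)·f(k) + (k - 1).
Bound: deg f ≤ 0.
A polynomial solution: f(k) = 3.
Get s_k = R·t_k = -factorial(k + 1)/3**k with R(k) = B(k−1)f(k)/C(k) = 3/(k - 1).
Check: Δs_k = -(k - 1)*factorial(k + 1)/(3*3**k). ✓
Evaluate: s_(n+1) = -3**(-n - 1)*factorial(n + 2); subtract s_(1) = -2/3 ⇒ S(n) = 2/3 - factorial(n + 2)/(3*3**n).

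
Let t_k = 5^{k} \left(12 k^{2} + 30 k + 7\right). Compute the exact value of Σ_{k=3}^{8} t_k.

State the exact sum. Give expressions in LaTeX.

Σ = 470700000

Compute t_(k+1)/t_k: get 5*(12*k**2 + 54*k + 49)/(12*k**2 + 30*k + 7).
Normal form (A,B,C) = (5, 1, k**2 + 5*k/2 + 7/12).
Need (5)·f(k+1) − (1)·f(k) = k**2 + 5*k/2 + 7/12.
deg f ≤ 2 (via 0,0,2).
Coefficient equations give f(k) = (3*k**2 - 2)/12.
Get s_k = R·t_k = 5**k*(3*k**2 - 2) with R(k) = B(k−1)f(k)/C(k) = (3*k**2 - 2)/(12*k**2 + 30*k + 7).
Δs = 5**k*(12*k**2 + 30*k + 7), as required.
Sum = s_(9) − s_(3); s_(9) = 470703125, s_(3) = 3125 ⇒ 470700000.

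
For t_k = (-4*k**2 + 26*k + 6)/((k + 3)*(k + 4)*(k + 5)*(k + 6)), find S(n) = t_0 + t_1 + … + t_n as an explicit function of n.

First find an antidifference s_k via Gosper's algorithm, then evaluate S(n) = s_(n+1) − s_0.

S(n) = (-n**3 + 65*n**2 + 106*n + 40)/(20*(n**3 + 15*n**2 + 74*n + 120))

r(k) = (k + 3)*(13*k - 2*(k + 1)**2 + 16)/((k + 7)*(-2*k**2 + 13*k + 3)) after simplifying.
Normal form (A,B,C) = (k + 3, k + 7, k**2 - 13*k/2 - 3/2).
Key eq: (k + 3)·f(k+1) = (k + 6)·f(k) + (k**2 - 13*k/2 - 3/2).
deg f ≤ 3 (via 1,1,2).
A polynomial solution: f(k) = k*(k**2 - 68*k + 27)/80.
R(k) = B(k−1)·f(k)/C(k) = k*(k + 6)*(k**2 - 68*k + 27)/(40*(2*k**2 - 13*k - 3)); s_k = R·t_k = -k*(k**2 - 68*k + 27)/(20*(k + 3)*(k + 4)*(k + 5)).
Check: Δs_k = 2*(-2*k**2 + 13*k + 3)/(k**4 + 18*k**3 + 119*k**2 + 342*k + 360). ✓
Evaluate: s_(n+1) = (-n**3 + 65*n**2 + 106*n + 40)/(20*(n**3 + 15*n**2 + 74*n + 120)); subtract s_(0) = 0 ⇒ S(n) = (-n**3 + 65*n**2 + 106*n + 40)/(20*(n**3 + 15*n**2 + 74*n + 120)).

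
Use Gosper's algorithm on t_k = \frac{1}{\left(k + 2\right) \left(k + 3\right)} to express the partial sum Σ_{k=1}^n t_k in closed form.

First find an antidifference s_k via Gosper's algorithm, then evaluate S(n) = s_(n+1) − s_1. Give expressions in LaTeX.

r(k) = (k + 2)/(k + 4) after simplifying.
So A=k + 2 and B=k + 4, with C=1.
f must satisfy (k + 2)·f(k+1) − (k + 3)·f(k) = 1.
Bound: deg f ≤ 1.
Coefficient equations give f(k) = k/2.
Then R = B(k−1)f/C = k*(k + 3)/2, so s_k = R(k)·t_k = k/(2*(k + 2)).
Δs = 1/(k**2 + 5*k + 6), as required.
Telescope: S(n) = s_(n+1) − s_(1) = (n + 1)/(2*(n + 3)) − (1/6) = n/(3*(n + 3)).

S(n) = \frac{n}{3 \left(n + 3\right)}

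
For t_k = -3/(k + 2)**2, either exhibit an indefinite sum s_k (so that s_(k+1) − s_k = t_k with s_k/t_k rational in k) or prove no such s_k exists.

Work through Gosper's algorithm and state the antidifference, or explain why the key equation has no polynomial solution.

none (Gosper's algorithm certifies no s_k)

t_(k+1)/t_k = (k + 2)**2/(k + 3)**2.
Factor: A=k**2 + 4*k + 4; B=k**2 + 6*k + 9; C=1.
Solve (k**2 + 4*k + 4)·f(k+1) − (k**2 + 4*k + 4)·f(k) = 1.
d = 0 from the (2,2,0) case.
f = c0 ⇒ A·f(k+1) − B(k−1)·f(k) − C = -1. The system {-1 = 0} is inconsistent; no antidifference.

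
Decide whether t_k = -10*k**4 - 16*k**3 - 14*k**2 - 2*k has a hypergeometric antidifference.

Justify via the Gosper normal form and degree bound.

Ratio r(k) = (5*k**4 + 28*k**3 + 61*k**2 + 59*k + 21)/(k*(5*k**3 + 8*k**2 + 7*k + 1)).
Take A(k)=1, B(k)=1, C(k)=k**4 + 8*k**3/5 + 7*k**2/5 + k/5.
Need (1)·f(k+1) − (1)·f(k) = k**4 + 8*k**3/5 + 7*k**2/5 + k/5.
From deg A=0, deg B=0, deg C=4: d=5.
Solving with deg f ≤ 5: f(k) = k*(k - 1)*(2*k - 1)*(k**2 + k + 1)/10.
Certificate R = B(k−1)f/C = (k - 1)*(2*k - 1)*(k**2 + k + 1)/(2*(5*k**3 + 8*k**2 + 7*k + 1)) gives s_k = k*(-2*k**4 + k**3 + 2*k - 1).
Check: Δs_k = 2*k*(-5*k**3 - 8*k**2 - 7*k - 1). ✓

Yes. s_k = k*(-2*k**4 + k**3 + 2*k - 1).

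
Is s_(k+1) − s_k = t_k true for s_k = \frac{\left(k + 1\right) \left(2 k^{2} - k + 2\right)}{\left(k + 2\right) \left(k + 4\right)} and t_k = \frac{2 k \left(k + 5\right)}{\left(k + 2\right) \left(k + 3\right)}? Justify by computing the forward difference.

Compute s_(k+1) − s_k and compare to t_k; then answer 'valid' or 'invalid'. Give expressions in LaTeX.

Invalid: residual \frac{3 \left(- 13 k^{2} - 41 k + 6\right)}{k^{4} + 14 k^{3} + 71 k^{2} + 154 k + 120} ≠ 0.

s_(k+1) = (k + 2)*(-k + 2*(k + 1)**2 + 1)/((k + 3)*(k + 5))
s_(k+1) − s_k = (2*k**4 + 28*k**3 + 91*k**2 + 77*k + 18)/(k**4 + 14*k**3 + 71*k**2 + 154*k + 120)
(s_(k+1) − s_k) − t_k = 3*(-13*k**2 - 41*k + 6)/(k**4 + 14*k**3 + 71*k**2 + 154*k + 120)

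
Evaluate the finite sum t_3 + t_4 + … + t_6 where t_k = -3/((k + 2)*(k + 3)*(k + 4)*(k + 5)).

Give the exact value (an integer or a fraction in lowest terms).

Σ = -13/3465

Compute t_(k+1)/t_k: get (k + 2)/(k + 6).
Gosper form: A/B · C(k+1)/C(k) with A=k + 2, B=k + 6, C=1.
Solve (k + 2)·f(k+1) − (k + 5)·f(k) = 1.
d = 3 from the (1,1,0) case.
Coefficient equations give f(k) = k*(k**2 + 9*k + 26)/72.
So s_k = (B(k−1)f/C)·t_k = (k*(k + 5)*(k**2 + 9*k + 26)/72)·t_k = k*(-k**2 - 9*k - 26)/(24*(k + 2)*(k + 3)*(k + 4)).
s_(k+1) − s_k = -3/(k**4 + 14*k**3 + 71*k**2 + 154*k + 120) = t_k.
Evaluate s at k=7 and k=3: -161/3960 and -31/840; difference -13/3465.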